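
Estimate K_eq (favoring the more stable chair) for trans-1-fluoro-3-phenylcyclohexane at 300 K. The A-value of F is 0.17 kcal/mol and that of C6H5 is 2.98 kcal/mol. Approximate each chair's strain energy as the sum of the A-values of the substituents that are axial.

C1 and C3 have the same parity, so for the trans isomer the two substituents are one axial and one equatorial in each chair.
Chair I (fluoro axial, phenyl equatorial): E = 0.17 kcal/mol; chair II (fluoro equatorial, phenyl axial): E = 2.98 kcal/mol.
ΔG = 2.81 kcal/mol between the two chairs.
K = exp(ΔG/RT) with R = 1.987×10⁻³ kcal mol⁻¹ K⁻¹ and T = 300 K gives K ≈ 111.

K ≈ 111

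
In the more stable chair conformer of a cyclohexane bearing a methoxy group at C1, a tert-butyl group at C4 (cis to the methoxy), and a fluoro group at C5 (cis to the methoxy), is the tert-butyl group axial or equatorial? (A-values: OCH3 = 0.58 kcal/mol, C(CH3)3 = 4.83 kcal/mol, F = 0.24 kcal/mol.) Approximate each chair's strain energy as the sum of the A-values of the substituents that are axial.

Chair I (methoxy axial, tert-butyl equatorial, fluoro axial): E = 0.82 kcal/mol.
Chair II (methoxy equatorial, tert-butyl axial, fluoro equatorial): E = 4.83 kcal/mol.
Chair I is the more stable (lower-energy) conformer, and in that chair the tert-butyl group is equatorial.

equatorial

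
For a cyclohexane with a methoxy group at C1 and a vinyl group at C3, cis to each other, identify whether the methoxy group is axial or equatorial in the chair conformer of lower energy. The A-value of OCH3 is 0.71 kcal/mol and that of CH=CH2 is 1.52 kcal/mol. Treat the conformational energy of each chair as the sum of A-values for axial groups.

C1 and C3 have the same parity, so for the cis isomer the two substituents are e,e in one chair and a,a in the other.
Chair I (methoxy axial, vinyl axial): E = 2.23 kcal/mol.
Chair II (methoxy equatorial, vinyl equatorial): E = 0.00 kcal/mol.
Chair II is the more stable (lower-energy) conformer, and in that chair the methoxy group is equatorial.

equatorial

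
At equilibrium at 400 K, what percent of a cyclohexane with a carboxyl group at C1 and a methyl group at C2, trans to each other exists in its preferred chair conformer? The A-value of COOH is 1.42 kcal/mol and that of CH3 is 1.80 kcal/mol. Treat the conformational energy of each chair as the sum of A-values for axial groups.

98.3%

C1 and C2 have opposite parity, so for the trans isomer the two substituents are e,e in one chair and a,a in the other.
Chair I (carboxyl axial, methyl axial): E = 3.22 kcal/mol; chair II (carboxyl equatorial, methyl equatorial): E = 0.00 kcal/mol.
ΔG = 3.22 kcal/mol between the two chairs.
K = exp(ΔG/RT) with R = 1.987×10⁻³ kcal mol⁻¹ K⁻¹ and T = 400 K gives K ≈ 57.5.
Fraction in the lower-energy chair = K/(K+1) = 98.3%.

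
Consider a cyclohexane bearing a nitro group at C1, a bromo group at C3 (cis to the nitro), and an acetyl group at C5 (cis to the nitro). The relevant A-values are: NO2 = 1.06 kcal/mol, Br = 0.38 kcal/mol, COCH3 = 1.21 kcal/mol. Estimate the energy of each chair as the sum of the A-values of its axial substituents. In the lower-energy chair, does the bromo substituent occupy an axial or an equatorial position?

equatorial

Chair I (nitro axial, bromo axial, acetyl axial): E = 2.65 kcal/mol.
Chair II (nitro equatorial, bromo equatorial, acetyl equatorial): E = 0.00 kcal/mol.
Chair II is the more stable (lower-energy) conformer, and in that chair the bromo group is equatorial.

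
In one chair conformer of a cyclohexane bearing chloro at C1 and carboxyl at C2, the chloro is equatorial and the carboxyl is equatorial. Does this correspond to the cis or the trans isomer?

trans

C1 and C2 have opposite parity, so their axial bonds point in opposite directions.
With opposite-parity carbons, two substituents on the same face are one axial and one equatorial; opposite faces give both axial or both equatorial.
Here the groups are equatorial/equatorial → opposite face → trans.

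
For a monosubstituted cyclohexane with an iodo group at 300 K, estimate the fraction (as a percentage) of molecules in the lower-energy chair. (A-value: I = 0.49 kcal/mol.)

69.5%

One chair has the iodo group axial (E = 0.49 kcal/mol) and the other has it equatorial (E = 0).
ΔG = 0.49 kcal/mol between the two chairs.
K = exp(ΔG/RT) with R = 1.987×10⁻³ kcal mol⁻¹ K⁻¹ and T = 300 K gives K ≈ 2.28.
Fraction in the lower-energy chair = K/(K+1) = 69.5%.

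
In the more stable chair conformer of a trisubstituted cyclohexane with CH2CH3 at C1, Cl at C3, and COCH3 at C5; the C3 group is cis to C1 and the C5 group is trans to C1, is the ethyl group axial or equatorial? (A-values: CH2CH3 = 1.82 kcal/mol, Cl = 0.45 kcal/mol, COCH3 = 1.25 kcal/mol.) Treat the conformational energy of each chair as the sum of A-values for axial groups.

Chair I (ethyl axial, chloro axial, acetyl equatorial): E = 2.27 kcal/mol.
Chair II (ethyl equatorial, chloro equatorial, acetyl axial): E = 1.25 kcal/mol.
Chair II is the more stable (lower-energy) conformer, and in that chair the ethyl group is equatorial.

equatorial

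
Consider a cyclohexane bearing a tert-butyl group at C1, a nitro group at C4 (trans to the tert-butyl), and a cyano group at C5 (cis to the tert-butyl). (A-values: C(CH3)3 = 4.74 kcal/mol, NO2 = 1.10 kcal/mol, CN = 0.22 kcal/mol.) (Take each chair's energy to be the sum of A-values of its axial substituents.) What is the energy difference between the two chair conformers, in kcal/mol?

Chair I (tert-butyl axial, nitro axial, cyano axial): E = 6.06 kcal/mol.
Chair II (tert-butyl equatorial, nitro equatorial, cyano equatorial): E = 0.00 kcal/mol.
ΔE = 6.06 − 0.00 = 6.06 kcal/mol; chair II is more stable.

6.06 kcal/mol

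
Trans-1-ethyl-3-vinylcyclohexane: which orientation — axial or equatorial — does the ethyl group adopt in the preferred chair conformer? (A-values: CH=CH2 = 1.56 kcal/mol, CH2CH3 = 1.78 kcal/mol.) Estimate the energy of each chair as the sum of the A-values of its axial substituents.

C1 and C3 have the same parity, so for the trans isomer the two substituents are one axial and one equatorial in each chair.
Chair I (vinyl axial, ethyl equatorial): E = 1.56 kcal/mol.
Chair II (vinyl equatorial, ethyl axial): E = 1.78 kcal/mol.
Chair I is the more stable (lower-energy) conformer, and in that chair the ethyl group is equatorial.

equatorial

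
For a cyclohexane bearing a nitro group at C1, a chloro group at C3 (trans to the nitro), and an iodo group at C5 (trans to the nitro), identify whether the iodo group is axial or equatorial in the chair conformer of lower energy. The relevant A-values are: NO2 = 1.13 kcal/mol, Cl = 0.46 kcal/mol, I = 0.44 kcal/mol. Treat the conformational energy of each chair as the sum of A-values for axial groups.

Chair I (nitro axial, chloro equatorial, iodo equatorial): E = 1.13 kcal/mol.
Chair II (nitro equatorial, chloro axial, iodo axial): E = 0.90 kcal/mol.
Chair II is the more stable (lower-energy) conformer, and in that chair the iodo group is axial.

axial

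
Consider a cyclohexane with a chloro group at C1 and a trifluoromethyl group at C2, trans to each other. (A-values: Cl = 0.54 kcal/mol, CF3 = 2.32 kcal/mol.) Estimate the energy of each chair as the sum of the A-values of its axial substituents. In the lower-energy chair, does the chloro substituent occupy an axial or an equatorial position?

equatorial

C1 and C2 have opposite parity, so for the trans isomer the two substituents are e,e in one chair and a,a in the other.
Chair I (chloro axial, trifluoromethyl axial): E = 2.86 kcal/mol.
Chair II (chloro equatorial, trifluoromethyl equatorial): E = 0.00 kcal/mol.
Chair II is the more stable (lower-energy) conformer, and in that chair the chloro group is equatorial.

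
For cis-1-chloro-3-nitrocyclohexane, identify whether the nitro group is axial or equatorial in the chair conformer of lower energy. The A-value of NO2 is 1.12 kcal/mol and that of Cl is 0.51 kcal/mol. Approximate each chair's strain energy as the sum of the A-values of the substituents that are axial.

equatorial

C1 and C3 have the same parity, so for the cis isomer the two substituents are e,e in one chair and a,a in the other.
Chair I (nitro axial, chloro axial): E = 1.63 kcal/mol.
Chair II (nitro equatorial, chloro equatorial): E = 0.00 kcal/mol.
Chair II is the more stable (lower-energy) conformer, and in that chair the nitro group is equatorial.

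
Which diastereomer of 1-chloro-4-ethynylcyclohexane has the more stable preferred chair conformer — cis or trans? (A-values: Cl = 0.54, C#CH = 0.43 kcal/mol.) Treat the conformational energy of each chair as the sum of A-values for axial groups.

trans

At 1,4 positions (parity opposite): cis → (a,e or e,a); trans → (e,e or a,a).
Best chair for cis: E = 0.43 kcal/mol; best chair for trans: E = 0.00 kcal/mol.
The trans isomer is lower by 0.43 kcal/mol.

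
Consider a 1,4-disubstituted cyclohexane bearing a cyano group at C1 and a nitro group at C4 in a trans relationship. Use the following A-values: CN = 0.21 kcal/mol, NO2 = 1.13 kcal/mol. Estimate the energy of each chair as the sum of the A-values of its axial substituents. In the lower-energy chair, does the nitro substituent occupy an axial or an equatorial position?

C1 and C4 have opposite parity, so for the trans isomer the two substituents are e,e in one chair and a,a in the other.
Chair I (cyano axial, nitro axial): E = 1.34 kcal/mol.
Chair II (cyano equatorial, nitro equatorial): E = 0.00 kcal/mol.
Chair II is the more stable (lower-energy) conformer, and in that chair the nitro group is equatorial.

equatorial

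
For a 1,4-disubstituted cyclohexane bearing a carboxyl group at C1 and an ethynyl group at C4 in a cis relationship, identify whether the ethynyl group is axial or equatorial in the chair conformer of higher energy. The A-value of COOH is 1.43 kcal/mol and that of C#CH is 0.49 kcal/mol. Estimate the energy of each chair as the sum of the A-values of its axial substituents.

equatorial

C1 and C4 have opposite parity, so for the cis isomer the two substituents are one axial and one equatorial in each chair.
Chair I (carboxyl axial, ethynyl equatorial): E = 1.43 kcal/mol.
Chair II (carboxyl equatorial, ethynyl axial): E = 0.49 kcal/mol.
Chair I is the less stable (higher-energy) conformer, and in that chair the ethynyl group is equatorial.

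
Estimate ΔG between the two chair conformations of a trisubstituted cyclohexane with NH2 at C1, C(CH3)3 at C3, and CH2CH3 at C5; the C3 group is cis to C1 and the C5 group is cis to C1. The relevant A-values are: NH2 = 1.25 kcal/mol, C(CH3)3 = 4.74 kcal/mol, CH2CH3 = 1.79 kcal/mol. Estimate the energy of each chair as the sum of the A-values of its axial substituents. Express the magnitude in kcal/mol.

Chair I (amino axial, tert-butyl axial, ethyl axial): E = 7.78 kcal/mol.
Chair II (amino equatorial, tert-butyl equatorial, ethyl equatorial): E = 0.00 kcal/mol.
ΔE = 7.78 − 0.00 = 7.78 kcal/mol; chair II is more stable.

7.78 kcal/mol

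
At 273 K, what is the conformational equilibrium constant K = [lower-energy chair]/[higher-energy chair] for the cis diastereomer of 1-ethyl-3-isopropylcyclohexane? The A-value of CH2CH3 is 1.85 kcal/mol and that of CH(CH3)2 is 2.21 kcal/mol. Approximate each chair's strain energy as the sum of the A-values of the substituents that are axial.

C1 and C3 have the same parity, so for the cis isomer the two substituents are e,e in one chair and a,a in the other.
Chair I (ethyl axial, isopropyl axial): E = 4.06 kcal/mol; chair II (ethyl equatorial, isopropyl equatorial): E = 0.00 kcal/mol.
ΔG = 4.06 kcal/mol between the two chairs.
K = exp(ΔG/RT) with R = 1.987×10⁻³ kcal mol⁻¹ K⁻¹ and T = 273 K gives K ≈ 1.78e+03.

K ≈ 1780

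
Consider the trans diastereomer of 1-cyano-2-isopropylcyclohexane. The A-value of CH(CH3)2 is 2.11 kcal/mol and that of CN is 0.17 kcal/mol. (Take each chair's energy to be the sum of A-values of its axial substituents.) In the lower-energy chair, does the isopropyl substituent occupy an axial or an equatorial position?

C1 and C2 have opposite parity, so for the trans isomer the two substituents are e,e in one chair and a,a in the other.
Chair I (isopropyl axial, cyano axial): E = 2.28 kcal/mol.
Chair II (isopropyl equatorial, cyano equatorial): E = 0.00 kcal/mol.
Chair II is the more stable (lower-energy) conformer, and in that chair the isopropyl group is equatorial.

equatorial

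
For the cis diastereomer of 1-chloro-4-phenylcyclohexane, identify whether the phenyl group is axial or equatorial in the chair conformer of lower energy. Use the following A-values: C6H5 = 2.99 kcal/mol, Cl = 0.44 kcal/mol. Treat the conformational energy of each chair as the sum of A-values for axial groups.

C1 and C4 have opposite parity, so for the cis isomer the two substituents are one axial and one equatorial in each chair.
Chair I (phenyl axial, chloro equatorial): E = 2.99 kcal/mol.
Chair II (phenyl equatorial, chloro axial): E = 0.44 kcal/mol.
Chair II is the more stable (lower-energy) conformer, and in that chair the phenyl group is equatorial.

equatorial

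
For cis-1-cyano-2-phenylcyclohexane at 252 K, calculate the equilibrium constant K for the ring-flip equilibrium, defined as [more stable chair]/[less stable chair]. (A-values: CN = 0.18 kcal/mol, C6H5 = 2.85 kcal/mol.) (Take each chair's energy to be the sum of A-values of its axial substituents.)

K ≈ 207

C1 and C2 have opposite parity, so for the cis isomer the two substituents are one axial and one equatorial in each chair.
Chair I (cyano axial, phenyl equatorial): E = 0.18 kcal/mol; chair II (cyano equatorial, phenyl axial): E = 2.85 kcal/mol.
ΔG = 2.67 kcal/mol between the two chairs.
K = exp(ΔG/RT) with R = 1.987×10⁻³ kcal mol⁻¹ K⁻¹ and T = 252 K gives K ≈ 207.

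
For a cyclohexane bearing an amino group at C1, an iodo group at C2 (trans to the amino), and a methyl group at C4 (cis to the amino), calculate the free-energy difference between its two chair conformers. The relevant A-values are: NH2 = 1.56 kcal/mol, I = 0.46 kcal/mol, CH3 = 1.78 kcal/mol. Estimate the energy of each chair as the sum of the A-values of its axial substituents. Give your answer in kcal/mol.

Chair I (amino axial, iodo axial, methyl equatorial): E = 2.02 kcal/mol.
Chair II (amino equatorial, iodo equatorial, methyl axial): E = 1.78 kcal/mol.
ΔE = 2.02 − 1.78 = 0.24 kcal/mol; chair II is more stable.

0.24 kcal/mol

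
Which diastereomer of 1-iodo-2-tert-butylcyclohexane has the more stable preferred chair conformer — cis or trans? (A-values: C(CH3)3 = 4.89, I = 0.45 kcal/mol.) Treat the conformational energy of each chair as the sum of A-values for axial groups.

trans

At 1,2 positions (parity opposite): cis → (a,e or e,a); trans → (e,e or a,a).
Best chair for cis: E = 0.45 kcal/mol; best chair for trans: E = 0.00 kcal/mol.
The trans isomer is lower by 0.45 kcal/mol.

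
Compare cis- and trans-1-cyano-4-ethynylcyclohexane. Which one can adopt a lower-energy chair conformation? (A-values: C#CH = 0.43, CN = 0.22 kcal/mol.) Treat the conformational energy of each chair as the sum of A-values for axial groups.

trans

At 1,4 positions (parity opposite): cis → (a,e or e,a); trans → (e,e or a,a).
Best chair for cis: E = 0.22 kcal/mol; best chair for trans: E = 0.00 kcal/mol.
The trans isomer is lower by 0.22 kcal/mol.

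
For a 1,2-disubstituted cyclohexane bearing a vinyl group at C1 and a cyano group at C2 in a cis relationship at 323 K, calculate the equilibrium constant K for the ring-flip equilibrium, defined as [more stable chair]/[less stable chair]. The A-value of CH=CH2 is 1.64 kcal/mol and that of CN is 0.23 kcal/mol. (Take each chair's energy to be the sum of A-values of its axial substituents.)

K ≈ 9.00

C1 and C2 have opposite parity, so for the cis isomer the two substituents are one axial and one equatorial in each chair.
Chair I (vinyl axial, cyano equatorial): E = 1.64 kcal/mol; chair II (vinyl equatorial, cyano axial): E = 0.23 kcal/mol.
ΔG = 1.41 kcal/mol between the two chairs.
K = exp(ΔG/RT) with R = 1.987×10⁻³ kcal mol⁻¹ K⁻¹ and T = 323 K gives K ≈ 9.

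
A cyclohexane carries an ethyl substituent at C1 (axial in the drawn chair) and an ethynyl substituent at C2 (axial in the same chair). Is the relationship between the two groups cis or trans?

trans

C1 and C2 have opposite parity, so their axial bonds point in opposite directions.
With opposite-parity carbons, two substituents on the same face are one axial and one equatorial; opposite faces give both axial or both equatorial.
Here the groups are axial/axial → opposite face → trans.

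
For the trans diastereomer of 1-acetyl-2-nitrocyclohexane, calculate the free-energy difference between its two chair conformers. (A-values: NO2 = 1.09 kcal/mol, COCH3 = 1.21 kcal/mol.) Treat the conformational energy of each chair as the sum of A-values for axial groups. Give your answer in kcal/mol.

C1 and C2 have opposite parity, so for the trans isomer the two substituents are e,e in one chair and a,a in the other.
Chair I (nitro axial, acetyl axial): E = 2.30 kcal/mol.
Chair II (nitro equatorial, acetyl equatorial): E = 0.00 kcal/mol.
ΔE = 2.30 − 0.00 = 2.30 kcal/mol; chair II is more stable.

2.30 kcal/mol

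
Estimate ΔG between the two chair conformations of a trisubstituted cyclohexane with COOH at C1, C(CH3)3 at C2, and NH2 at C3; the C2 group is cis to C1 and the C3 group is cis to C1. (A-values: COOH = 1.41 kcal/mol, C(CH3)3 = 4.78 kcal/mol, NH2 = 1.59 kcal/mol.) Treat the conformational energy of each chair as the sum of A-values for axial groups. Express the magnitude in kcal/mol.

1.78 kcal/mol

Chair I (carboxyl axial, tert-butyl equatorial, amino axial): E = 3.00 kcal/mol.
Chair II (carboxyl equatorial, tert-butyl axial, amino equatorial): E = 4.78 kcal/mol.
ΔE = 4.78 − 3.00 = 1.78 kcal/mol; chair I is more stable.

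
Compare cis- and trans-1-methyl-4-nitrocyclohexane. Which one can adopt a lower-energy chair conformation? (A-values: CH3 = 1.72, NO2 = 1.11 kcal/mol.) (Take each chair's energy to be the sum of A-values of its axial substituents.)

At 1,4 positions (parity opposite): cis → (a,e or e,a); trans → (e,e or a,a).
Best chair for cis: E = 1.11 kcal/mol; best chair for trans: E = 0.00 kcal/mol.
The trans isomer is lower by 1.11 kcal/mol.

trans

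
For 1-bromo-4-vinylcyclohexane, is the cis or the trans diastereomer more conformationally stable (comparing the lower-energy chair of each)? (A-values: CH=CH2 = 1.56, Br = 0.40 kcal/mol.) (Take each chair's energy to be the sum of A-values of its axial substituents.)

At 1,4 positions (parity opposite): cis → (a,e or e,a); trans → (e,e or a,a).
Best chair for cis: E = 0.40 kcal/mol; best chair for trans: E = 0.00 kcal/mol.
The trans isomer is lower by 0.40 kcal/mol.

trans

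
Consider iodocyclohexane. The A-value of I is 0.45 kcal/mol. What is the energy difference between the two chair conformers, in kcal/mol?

A monosubstituted cyclohexane has one chair with the iodo group axial (E = A = 0.45 kcal/mol) and one with it equatorial (E = 0).
ΔE = 0.45 − 0 = 0.45 kcal/mol.

0.45 kcal/mol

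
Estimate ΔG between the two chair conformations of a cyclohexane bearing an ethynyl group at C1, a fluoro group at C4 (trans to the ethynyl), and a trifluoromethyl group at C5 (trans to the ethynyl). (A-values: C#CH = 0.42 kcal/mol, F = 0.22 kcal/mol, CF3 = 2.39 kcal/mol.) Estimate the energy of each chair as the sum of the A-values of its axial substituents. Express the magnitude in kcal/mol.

1.75 kcal/mol

Chair I (ethynyl axial, fluoro axial, trifluoromethyl equatorial): E = 0.64 kcal/mol.
Chair II (ethynyl equatorial, fluoro equatorial, trifluoromethyl axial): E = 2.39 kcal/mol.
ΔE = 2.39 − 0.64 = 1.75 kcal/mol; chair I is more stable.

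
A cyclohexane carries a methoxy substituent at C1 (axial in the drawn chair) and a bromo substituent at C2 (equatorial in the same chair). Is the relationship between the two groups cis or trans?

C1 and C2 have opposite parity, so their axial bonds point in opposite directions.
With opposite-parity carbons, two substituents on the same face are one axial and one equatorial; opposite faces give both axial or both equatorial.
Here the groups are axial/equatorial → same face → cis.

cis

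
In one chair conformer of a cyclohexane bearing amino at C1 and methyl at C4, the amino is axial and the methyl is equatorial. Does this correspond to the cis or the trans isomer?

cis

C1 and C4 have opposite parity, so their axial bonds point in opposite directions.
With opposite-parity carbons, two substituents on the same face are one axial and one equatorial; opposite faces give both axial or both equatorial.
Here the groups are axial/equatorial → same face → cis.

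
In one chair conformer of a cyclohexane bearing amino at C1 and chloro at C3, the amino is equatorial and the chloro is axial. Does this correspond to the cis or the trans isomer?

trans

C1 and C3 have the same parity, so their axial bonds point in the same direction.
With same-parity carbons, two substituents on the same face are both axial or both equatorial; opposite faces give one of each.
Here the groups are equatorial/axial → opposite face → trans.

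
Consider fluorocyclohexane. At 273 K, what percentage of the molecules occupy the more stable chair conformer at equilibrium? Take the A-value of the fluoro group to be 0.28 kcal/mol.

One chair has the fluoro group axial (E = 0.28 kcal/mol) and the other has it equatorial (E = 0).
ΔG = 0.28 kcal/mol between the two chairs.
K = exp(ΔG/RT) with R = 1.987×10⁻³ kcal mol⁻¹ K⁻¹ and T = 273 K gives K ≈ 1.68.
Fraction in the lower-energy chair = K/(K+1) = 62.6%.

62.6%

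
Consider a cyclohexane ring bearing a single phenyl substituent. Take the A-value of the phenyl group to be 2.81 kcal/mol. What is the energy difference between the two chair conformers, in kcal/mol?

2.81 kcal/mol

A monosubstituted cyclohexane has one chair with the phenyl group axial (E = A = 2.81 kcal/mol) and one with it equatorial (E = 0).
ΔE = 2.81 − 0 = 2.81 kcal/mol.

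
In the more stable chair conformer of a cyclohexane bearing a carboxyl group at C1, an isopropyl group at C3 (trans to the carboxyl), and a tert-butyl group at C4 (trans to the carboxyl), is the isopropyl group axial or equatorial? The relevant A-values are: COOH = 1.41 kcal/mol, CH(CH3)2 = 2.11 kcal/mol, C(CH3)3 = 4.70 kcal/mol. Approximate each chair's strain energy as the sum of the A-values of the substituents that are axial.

Chair I (carboxyl axial, isopropyl equatorial, tert-butyl axial): E = 6.11 kcal/mol.
Chair II (carboxyl equatorial, isopropyl axial, tert-butyl equatorial): E = 2.11 kcal/mol.
Chair II is the more stable (lower-energy) conformer, and in that chair the isopropyl group is axial.

axial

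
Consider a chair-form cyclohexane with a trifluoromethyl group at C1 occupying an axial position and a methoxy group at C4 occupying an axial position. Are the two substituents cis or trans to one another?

C1 and C4 have opposite parity, so their axial bonds point in opposite directions.
With opposite-parity carbons, two substituents on the same face are one axial and one equatorial; opposite faces give both axial or both equatorial.
Here the groups are axial/axial → opposite face → trans.

trans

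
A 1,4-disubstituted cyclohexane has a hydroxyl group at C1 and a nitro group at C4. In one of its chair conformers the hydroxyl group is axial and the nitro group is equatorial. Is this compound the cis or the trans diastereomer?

C1 and C4 have opposite parity, so their axial bonds point in opposite directions.
With opposite-parity carbons, two substituents on the same face are one axial and one equatorial; opposite faces give both axial or both equatorial.
Here the groups are axial/equatorial → same face → cis.

cis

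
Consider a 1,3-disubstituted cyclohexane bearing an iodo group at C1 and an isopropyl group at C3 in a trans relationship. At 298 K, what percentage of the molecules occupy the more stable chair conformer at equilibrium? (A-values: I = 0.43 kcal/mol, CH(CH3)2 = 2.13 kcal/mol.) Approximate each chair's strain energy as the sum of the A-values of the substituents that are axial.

C1 and C3 have the same parity, so for the trans isomer the two substituents are one axial and one equatorial in each chair.
Chair I (iodo axial, isopropyl equatorial): E = 0.43 kcal/mol; chair II (iodo equatorial, isopropyl axial): E = 2.13 kcal/mol.
ΔG = 1.70 kcal/mol between the two chairs.
K = exp(ΔG/RT) with R = 1.987×10⁻³ kcal mol⁻¹ K⁻¹ and T = 298 K gives K ≈ 17.7.
Fraction in the lower-energy chair = K/(K+1) = 94.6%.

94.6%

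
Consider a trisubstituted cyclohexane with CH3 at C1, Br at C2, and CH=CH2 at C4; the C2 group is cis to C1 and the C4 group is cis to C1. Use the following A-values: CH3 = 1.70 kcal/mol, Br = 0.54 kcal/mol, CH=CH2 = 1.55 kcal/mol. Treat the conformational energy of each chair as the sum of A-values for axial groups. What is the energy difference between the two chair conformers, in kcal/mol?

0.39 kcal/mol

Chair I (methyl axial, bromo equatorial, vinyl equatorial): E = 1.70 kcal/mol.
Chair II (methyl equatorial, bromo axial, vinyl axial): E = 2.09 kcal/mol.
ΔE = 2.09 − 1.70 = 0.39 kcal/mol; chair I is more stable.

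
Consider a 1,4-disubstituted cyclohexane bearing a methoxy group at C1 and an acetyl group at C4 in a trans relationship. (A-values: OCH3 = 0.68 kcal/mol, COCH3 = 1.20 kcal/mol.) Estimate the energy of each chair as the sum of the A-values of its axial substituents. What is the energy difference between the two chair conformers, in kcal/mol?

1.88 kcal/mol

C1 and C4 have opposite parity, so for the trans isomer the two substituents are e,e in one chair and a,a in the other.
Chair I (methoxy axial, acetyl axial): E = 1.88 kcal/mol.
Chair II (methoxy equatorial, acetyl equatorial): E = 0.00 kcal/mol.
ΔE = 1.88 − 0.00 = 1.88 kcal/mol; chair II is more stable.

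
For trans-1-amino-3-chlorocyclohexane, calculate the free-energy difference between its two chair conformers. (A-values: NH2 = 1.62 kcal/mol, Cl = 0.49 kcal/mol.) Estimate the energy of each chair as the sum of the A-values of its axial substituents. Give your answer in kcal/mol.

C1 and C3 have the same parity, so for the trans isomer the two substituents are one axial and one equatorial in each chair.
Chair I (amino axial, chloro equatorial): E = 1.62 kcal/mol.
Chair II (amino equatorial, chloro axial): E = 0.49 kcal/mol.
ΔE = 1.62 − 0.49 = 1.13 kcal/mol; chair II is more stable.

1.13 kcal/mol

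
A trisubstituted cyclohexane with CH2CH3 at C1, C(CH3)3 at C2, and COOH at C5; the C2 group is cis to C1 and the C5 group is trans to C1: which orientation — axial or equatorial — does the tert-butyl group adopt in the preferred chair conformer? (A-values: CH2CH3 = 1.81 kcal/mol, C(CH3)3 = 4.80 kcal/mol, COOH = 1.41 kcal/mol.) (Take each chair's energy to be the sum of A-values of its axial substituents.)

Chair I (ethyl axial, tert-butyl equatorial, carboxyl equatorial): E = 1.81 kcal/mol.
Chair II (ethyl equatorial, tert-butyl axial, carboxyl axial): E = 6.21 kcal/mol.
Chair I is the more stable (lower-energy) conformer, and in that chair the tert-butyl group is equatorial.

equatorial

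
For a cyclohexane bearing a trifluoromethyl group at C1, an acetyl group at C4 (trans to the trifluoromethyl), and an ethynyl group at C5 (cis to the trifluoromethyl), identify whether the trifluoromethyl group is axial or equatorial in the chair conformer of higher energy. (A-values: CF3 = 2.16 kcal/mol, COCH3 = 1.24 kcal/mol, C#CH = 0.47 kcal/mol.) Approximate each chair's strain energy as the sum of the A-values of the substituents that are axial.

axial

Chair I (trifluoromethyl axial, acetyl axial, ethynyl axial): E = 3.87 kcal/mol.
Chair II (trifluoromethyl equatorial, acetyl equatorial, ethynyl equatorial): E = 0.00 kcal/mol.
Chair I is the less stable (higher-energy) conformer, and in that chair the trifluoromethyl group is axial.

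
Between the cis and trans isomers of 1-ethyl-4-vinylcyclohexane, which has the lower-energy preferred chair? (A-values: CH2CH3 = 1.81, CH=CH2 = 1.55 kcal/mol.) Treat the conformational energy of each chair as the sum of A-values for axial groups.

At 1,4 positions (parity opposite): cis → (a,e or e,a); trans → (e,e or a,a).
Best chair for cis: E = 1.55 kcal/mol; best chair for trans: E = 0.00 kcal/mol.
The trans isomer is lower by 1.55 kcal/mol.

trans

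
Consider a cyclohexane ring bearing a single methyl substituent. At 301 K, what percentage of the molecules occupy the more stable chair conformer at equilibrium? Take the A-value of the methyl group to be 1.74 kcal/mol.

One chair has the methyl group axial (E = 1.74 kcal/mol) and the other has it equatorial (E = 0).
ΔG = 1.74 kcal/mol between the two chairs.
K = exp(ΔG/RT) with R = 1.987×10⁻³ kcal mol⁻¹ K⁻¹ and T = 301 K gives K ≈ 18.3.
Fraction in the lower-energy chair = K/(K+1) = 94.8%.

94.8%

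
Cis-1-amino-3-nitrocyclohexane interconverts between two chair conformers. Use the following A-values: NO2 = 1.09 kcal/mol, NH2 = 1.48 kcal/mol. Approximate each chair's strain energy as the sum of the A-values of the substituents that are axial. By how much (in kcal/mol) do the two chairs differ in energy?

2.57 kcal/mol

C1 and C3 have the same parity, so for the cis isomer the two substituents are e,e in one chair and a,a in the other.
Chair I (nitro axial, amino axial): E = 2.57 kcal/mol.
Chair II (nitro equatorial, amino equatorial): E = 0.00 kcal/mol.
ΔE = 2.57 − 0.00 = 2.57 kcal/mol; chair II is more stable.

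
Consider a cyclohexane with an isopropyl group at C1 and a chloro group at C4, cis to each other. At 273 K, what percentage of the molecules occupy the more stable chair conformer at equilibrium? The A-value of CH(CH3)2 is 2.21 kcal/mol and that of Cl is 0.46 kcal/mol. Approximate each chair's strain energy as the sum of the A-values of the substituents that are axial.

C1 and C4 have opposite parity, so for the cis isomer the two substituents are one axial and one equatorial in each chair.
Chair I (isopropyl axial, chloro equatorial): E = 2.21 kcal/mol; chair II (isopropyl equatorial, chloro axial): E = 0.46 kcal/mol.
ΔG = 1.75 kcal/mol between the two chairs.
K = exp(ΔG/RT) with R = 1.987×10⁻³ kcal mol⁻¹ K⁻¹ and T = 273 K gives K ≈ 25.2.
Fraction in the lower-energy chair = K/(K+1) = 96.2%.

96.2%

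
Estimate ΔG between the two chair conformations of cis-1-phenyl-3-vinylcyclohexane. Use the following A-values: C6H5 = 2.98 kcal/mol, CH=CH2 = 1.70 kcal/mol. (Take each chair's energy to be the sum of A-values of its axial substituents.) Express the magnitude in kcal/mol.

C1 and C3 have the same parity, so for the cis isomer the two substituents are e,e in one chair and a,a in the other.
Chair I (phenyl axial, vinyl axial): E = 4.68 kcal/mol.
Chair II (phenyl equatorial, vinyl equatorial): E = 0.00 kcal/mol.
ΔE = 4.68 − 0.00 = 4.68 kcal/mol; chair II is more stable.

4.68 kcal/mol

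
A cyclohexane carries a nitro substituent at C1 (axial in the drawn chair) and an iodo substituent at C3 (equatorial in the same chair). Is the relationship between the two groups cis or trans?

trans

C1 and C3 have the same parity, so their axial bonds point in the same direction.
With same-parity carbons, two substituents on the same face are both axial or both equatorial; opposite faces give one of each.
Here the groups are axial/equatorial → opposite face → trans.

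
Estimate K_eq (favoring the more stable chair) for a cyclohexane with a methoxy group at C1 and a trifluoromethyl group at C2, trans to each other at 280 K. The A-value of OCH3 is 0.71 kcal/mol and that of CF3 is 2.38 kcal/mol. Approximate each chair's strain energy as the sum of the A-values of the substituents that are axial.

C1 and C2 have opposite parity, so for the trans isomer the two substituents are e,e in one chair and a,a in the other.
Chair I (methoxy axial, trifluoromethyl axial): E = 3.09 kcal/mol; chair II (methoxy equatorial, trifluoromethyl equatorial): E = 0.00 kcal/mol.
ΔG = 3.09 kcal/mol between the two chairs.
K = exp(ΔG/RT) with R = 1.987×10⁻³ kcal mol⁻¹ K⁻¹ and T = 280 K gives K ≈ 258.

K ≈ 258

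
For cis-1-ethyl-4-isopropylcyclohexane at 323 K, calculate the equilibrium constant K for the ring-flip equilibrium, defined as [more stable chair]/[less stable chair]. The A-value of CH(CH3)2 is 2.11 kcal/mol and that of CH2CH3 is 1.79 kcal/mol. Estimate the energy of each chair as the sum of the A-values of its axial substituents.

C1 and C4 have opposite parity, so for the cis isomer the two substituents are one axial and one equatorial in each chair.
Chair I (isopropyl axial, ethyl equatorial): E = 2.11 kcal/mol; chair II (isopropyl equatorial, ethyl axial): E = 1.79 kcal/mol.
ΔG = 0.32 kcal/mol between the two chairs.
K = exp(ΔG/RT) with R = 1.987×10⁻³ kcal mol⁻¹ K⁻¹ and T = 323 K gives K ≈ 1.65.

K ≈ 1.65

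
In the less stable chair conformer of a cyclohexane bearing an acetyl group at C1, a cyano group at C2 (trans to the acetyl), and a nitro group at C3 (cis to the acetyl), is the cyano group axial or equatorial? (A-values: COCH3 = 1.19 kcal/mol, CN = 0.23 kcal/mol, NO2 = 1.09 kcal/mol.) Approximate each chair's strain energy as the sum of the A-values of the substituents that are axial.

axial

Chair I (acetyl axial, cyano axial, nitro axial): E = 2.51 kcal/mol.
Chair II (acetyl equatorial, cyano equatorial, nitro equatorial): E = 0.00 kcal/mol.
Chair I is the less stable (higher-energy) conformer, and in that chair the cyano group is axial.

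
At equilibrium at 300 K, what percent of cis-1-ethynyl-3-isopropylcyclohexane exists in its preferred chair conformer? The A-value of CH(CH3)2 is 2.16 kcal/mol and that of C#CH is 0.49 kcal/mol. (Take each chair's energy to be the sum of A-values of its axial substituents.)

C1 and C3 have the same parity, so for the cis isomer the two substituents are e,e in one chair and a,a in the other.
Chair I (isopropyl axial, ethynyl axial): E = 2.65 kcal/mol; chair II (isopropyl equatorial, ethynyl equatorial): E = 0.00 kcal/mol.
ΔG = 2.65 kcal/mol between the two chairs.
K = exp(ΔG/RT) with R = 1.987×10⁻³ kcal mol⁻¹ K⁻¹ and T = 300 K gives K ≈ 85.2.
Fraction in the lower-energy chair = K/(K+1) = 98.8%.

98.8%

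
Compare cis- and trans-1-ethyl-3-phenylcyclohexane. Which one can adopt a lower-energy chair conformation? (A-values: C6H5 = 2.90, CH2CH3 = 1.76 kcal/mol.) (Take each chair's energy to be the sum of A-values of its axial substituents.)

cis

At 1,3 positions (parity same): cis → (e,e or a,a); trans → (a,e or e,a).
Best chair for cis: E = 0.00 kcal/mol; best chair for trans: E = 1.76 kcal/mol.
The cis isomer is lower by 1.76 kcal/mol.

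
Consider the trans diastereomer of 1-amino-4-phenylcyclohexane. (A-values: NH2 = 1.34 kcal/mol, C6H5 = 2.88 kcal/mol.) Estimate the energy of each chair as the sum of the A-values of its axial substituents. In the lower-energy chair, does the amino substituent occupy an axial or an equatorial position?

equatorial

C1 and C4 have opposite parity, so for the trans isomer the two substituents are e,e in one chair and a,a in the other.
Chair I (amino axial, phenyl axial): E = 4.22 kcal/mol.
Chair II (amino equatorial, phenyl equatorial): E = 0.00 kcal/mol.
Chair II is the more stable (lower-energy) conformer, and in that chair the amino group is equatorial.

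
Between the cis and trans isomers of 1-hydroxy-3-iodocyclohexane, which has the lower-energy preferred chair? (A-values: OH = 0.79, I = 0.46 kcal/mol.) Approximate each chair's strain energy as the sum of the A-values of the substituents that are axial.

cis

At 1,3 positions (parity same): cis → (e,e or a,a); trans → (a,e or e,a).
Best chair for cis: E = 0.00 kcal/mol; best chair for trans: E = 0.46 kcal/mol.
The cis isomer is lower by 0.46 kcal/mol.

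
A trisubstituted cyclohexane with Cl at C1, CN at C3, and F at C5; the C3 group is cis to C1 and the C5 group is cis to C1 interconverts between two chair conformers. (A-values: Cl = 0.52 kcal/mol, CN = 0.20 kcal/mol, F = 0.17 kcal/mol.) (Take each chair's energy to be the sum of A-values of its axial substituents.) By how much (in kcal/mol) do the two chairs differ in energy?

Chair I (chloro axial, cyano axial, fluoro axial): E = 0.89 kcal/mol.
Chair II (chloro equatorial, cyano equatorial, fluoro equatorial): E = 0.00 kcal/mol.
ΔE = 0.89 − 0.00 = 0.89 kcal/mol; chair II is more stable.

0.89 kcal/mol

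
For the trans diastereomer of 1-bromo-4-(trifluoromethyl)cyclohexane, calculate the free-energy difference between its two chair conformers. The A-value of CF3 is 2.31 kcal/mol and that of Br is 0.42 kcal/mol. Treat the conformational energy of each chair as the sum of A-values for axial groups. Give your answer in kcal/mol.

C1 and C4 have opposite parity, so for the trans isomer the two substituents are e,e in one chair and a,a in the other.
Chair I (trifluoromethyl axial, bromo axial): E = 2.73 kcal/mol.
Chair II (trifluoromethyl equatorial, bromo equatorial): E = 0.00 kcal/mol.
ΔE = 2.73 − 0.00 = 2.73 kcal/mol; chair II is more stable.

2.73 kcal/mol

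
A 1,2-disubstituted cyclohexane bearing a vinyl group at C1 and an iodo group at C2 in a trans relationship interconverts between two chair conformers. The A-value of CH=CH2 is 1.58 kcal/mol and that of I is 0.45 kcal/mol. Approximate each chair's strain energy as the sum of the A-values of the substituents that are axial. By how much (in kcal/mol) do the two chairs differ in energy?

2.03 kcal/mol

C1 and C2 have opposite parity, so for the trans isomer the two substituents are e,e in one chair and a,a in the other.
Chair I (vinyl axial, iodo axial): E = 2.03 kcal/mol.
Chair II (vinyl equatorial, iodo equatorial): E = 0.00 kcal/mol.
ΔE = 2.03 − 0.00 = 2.03 kcal/mol; chair II is more stable.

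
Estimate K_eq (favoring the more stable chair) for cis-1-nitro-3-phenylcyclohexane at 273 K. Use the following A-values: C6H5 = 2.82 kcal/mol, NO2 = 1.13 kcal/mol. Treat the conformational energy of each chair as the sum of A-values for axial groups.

C1 and C3 have the same parity, so for the cis isomer the two substituents are e,e in one chair and a,a in the other.
Chair I (phenyl axial, nitro axial): E = 3.95 kcal/mol; chair II (phenyl equatorial, nitro equatorial): E = 0.00 kcal/mol.
ΔG = 3.95 kcal/mol between the two chairs.
K = exp(ΔG/RT) with R = 1.987×10⁻³ kcal mol⁻¹ K⁻¹ and T = 273 K gives K ≈ 1.45e+03.

K ≈ 1454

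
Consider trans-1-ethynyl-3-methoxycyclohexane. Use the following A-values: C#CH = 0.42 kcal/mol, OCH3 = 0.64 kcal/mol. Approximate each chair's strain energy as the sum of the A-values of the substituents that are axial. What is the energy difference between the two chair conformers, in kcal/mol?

0.22 kcal/mol

C1 and C3 have the same parity, so for the trans isomer the two substituents are one axial and one equatorial in each chair.
Chair I (ethynyl axial, methoxy equatorial): E = 0.42 kcal/mol.
Chair II (ethynyl equatorial, methoxy axial): E = 0.64 kcal/mol.
ΔE = 0.64 − 0.42 = 0.22 kcal/mol; chair I is more stable.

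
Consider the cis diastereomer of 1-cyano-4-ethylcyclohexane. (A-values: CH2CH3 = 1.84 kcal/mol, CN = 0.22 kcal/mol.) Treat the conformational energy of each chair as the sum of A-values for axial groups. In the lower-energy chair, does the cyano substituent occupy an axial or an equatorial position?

C1 and C4 have opposite parity, so for the cis isomer the two substituents are one axial and one equatorial in each chair.
Chair I (ethyl axial, cyano equatorial): E = 1.84 kcal/mol.
Chair II (ethyl equatorial, cyano axial): E = 0.22 kcal/mol.
Chair II is the more stable (lower-energy) conformer, and in that chair the cyano group is axial.

axial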